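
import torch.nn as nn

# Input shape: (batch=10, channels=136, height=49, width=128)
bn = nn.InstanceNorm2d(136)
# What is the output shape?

Input shape: (10, 136, 49, 128)
Output shape: (10, 136, 49, 128)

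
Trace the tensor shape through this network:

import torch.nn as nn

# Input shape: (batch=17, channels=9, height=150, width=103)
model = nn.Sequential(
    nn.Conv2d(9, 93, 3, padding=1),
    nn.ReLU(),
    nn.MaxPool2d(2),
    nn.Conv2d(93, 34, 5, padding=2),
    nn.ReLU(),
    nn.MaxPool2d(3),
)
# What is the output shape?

Input shape: (17, 9, 150, 103)
  -> after first Conv2d: (17, 93, 150, 103)
  -> after first MaxPool2d: (17, 93, 75, 51)
  -> after second Conv2d: (17, 34, 75, 51)
Output shape: (17, 34, 25, 17)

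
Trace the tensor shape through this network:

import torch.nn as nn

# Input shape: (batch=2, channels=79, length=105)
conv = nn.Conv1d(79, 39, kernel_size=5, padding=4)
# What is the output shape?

Input shape: (2, 79, 105)
Output shape: (2, 39, 109)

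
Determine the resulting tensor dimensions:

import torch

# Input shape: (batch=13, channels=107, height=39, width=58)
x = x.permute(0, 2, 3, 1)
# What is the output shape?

Input shape: (13, 107, 39, 58)
Output shape: (13, 39, 58, 107)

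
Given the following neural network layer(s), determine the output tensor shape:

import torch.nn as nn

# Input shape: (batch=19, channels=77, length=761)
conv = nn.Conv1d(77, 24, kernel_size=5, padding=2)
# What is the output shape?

Input shape: (19, 77, 761)
Output shape: (19, 24, 761)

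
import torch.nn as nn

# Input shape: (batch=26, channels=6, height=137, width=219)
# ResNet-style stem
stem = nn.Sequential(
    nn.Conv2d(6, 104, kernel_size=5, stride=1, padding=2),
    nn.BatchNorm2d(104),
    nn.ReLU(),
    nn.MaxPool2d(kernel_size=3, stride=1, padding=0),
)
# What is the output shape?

Input shape: (26, 6, 137, 219)
  -> after Conv2d 5x5 stride=1: (26, 104, 137, 219)
Output shape: (26, 104, 135, 217)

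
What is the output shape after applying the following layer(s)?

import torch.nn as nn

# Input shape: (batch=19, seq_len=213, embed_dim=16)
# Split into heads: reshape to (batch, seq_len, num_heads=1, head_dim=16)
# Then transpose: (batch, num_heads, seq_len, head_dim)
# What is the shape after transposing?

Input shape: (19, 213, 16)
  -> after reshape: (19, 213, 1, 16)
Output shape: (19, 1, 213, 16)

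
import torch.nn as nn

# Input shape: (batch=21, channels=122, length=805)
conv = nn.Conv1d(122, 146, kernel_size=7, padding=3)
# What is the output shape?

Input shape: (21, 122, 805)
Output shape: (21, 146, 805)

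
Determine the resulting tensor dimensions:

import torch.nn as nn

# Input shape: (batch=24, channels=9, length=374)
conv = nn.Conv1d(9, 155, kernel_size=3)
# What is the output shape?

Input shape: (24, 9, 374)
Output shape: (24, 155, 372)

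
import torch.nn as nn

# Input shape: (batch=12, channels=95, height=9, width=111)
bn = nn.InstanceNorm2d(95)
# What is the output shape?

Input shape: (12, 95, 9, 111)
Output shape: (12, 95, 9, 111)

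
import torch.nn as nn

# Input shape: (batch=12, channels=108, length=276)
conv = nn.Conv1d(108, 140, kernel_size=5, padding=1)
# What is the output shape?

Input shape: (12, 108, 276)
Output shape: (12, 140, 274)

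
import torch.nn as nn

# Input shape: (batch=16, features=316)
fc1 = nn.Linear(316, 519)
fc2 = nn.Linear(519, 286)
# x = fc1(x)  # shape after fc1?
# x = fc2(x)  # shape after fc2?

Input shape: (16, 316)
  -> after fc1: (16, 519)
Output shape: (16, 286)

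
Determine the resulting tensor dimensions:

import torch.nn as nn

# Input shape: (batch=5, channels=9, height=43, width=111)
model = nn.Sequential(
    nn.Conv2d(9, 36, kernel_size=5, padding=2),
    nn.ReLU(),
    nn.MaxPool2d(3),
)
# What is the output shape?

Input shape: (5, 9, 43, 111)
  -> after Conv2d: (5, 36, 43, 111)
  -> after ReLU: (5, 36, 43, 111)
Output shape: (5, 36, 14, 37)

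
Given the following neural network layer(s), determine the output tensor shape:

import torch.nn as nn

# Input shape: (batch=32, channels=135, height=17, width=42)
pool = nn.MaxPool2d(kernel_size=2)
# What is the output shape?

Input shape: (32, 135, 17, 42)
Output shape: (32, 135, 8, 21)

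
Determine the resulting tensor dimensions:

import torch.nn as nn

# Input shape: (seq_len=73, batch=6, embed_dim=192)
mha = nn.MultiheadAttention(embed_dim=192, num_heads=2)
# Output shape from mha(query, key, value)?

Input shape: (73, 6, 192)
Output shape: (73, 6, 192)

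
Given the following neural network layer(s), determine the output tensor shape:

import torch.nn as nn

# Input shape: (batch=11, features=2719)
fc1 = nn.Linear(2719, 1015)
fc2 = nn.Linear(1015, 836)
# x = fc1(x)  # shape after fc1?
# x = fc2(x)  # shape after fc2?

Input shape: (11, 2719)
  -> after fc1: (11, 1015)
Output shape: (11, 836)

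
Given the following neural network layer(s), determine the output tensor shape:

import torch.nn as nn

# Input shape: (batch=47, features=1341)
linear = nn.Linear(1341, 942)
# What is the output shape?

Input shape: (47, 1341)
Output shape: (47, 942)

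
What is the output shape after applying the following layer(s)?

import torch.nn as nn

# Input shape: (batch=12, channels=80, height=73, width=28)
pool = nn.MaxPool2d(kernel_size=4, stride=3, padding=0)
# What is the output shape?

Input shape: (12, 80, 73, 28)
Output shape: (12, 80, 24, 9)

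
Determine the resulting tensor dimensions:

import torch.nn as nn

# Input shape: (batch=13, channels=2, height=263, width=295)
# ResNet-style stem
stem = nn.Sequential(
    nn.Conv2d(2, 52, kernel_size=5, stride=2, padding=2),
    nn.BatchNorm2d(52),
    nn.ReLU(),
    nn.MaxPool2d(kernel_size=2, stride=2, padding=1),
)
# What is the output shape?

Input shape: (13, 2, 263, 295)
  -> after Conv2d 5x5 stride=2: (13, 52, 132, 148)
Output shape: (13, 52, 67, 75)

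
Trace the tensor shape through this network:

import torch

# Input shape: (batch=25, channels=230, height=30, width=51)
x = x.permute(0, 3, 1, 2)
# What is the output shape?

Input shape: (25, 230, 30, 51)
Output shape: (25, 51, 230, 30)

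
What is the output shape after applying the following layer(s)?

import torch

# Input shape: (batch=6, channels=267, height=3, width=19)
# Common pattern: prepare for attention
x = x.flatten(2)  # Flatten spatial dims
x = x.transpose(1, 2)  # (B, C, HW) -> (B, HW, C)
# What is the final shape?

Input shape: (6, 267, 3, 19)
  -> after flatten(2): (6, 267, 57)
Output shape: (6, 57, 267)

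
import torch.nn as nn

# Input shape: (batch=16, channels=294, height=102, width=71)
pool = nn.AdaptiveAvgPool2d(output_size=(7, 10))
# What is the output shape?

Input shape: (16, 294, 102, 71)
Output shape: (16, 294, 7, 10)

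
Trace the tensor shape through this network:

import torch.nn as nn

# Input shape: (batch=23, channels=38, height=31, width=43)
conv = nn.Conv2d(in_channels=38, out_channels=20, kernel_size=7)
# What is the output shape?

Input shape: (23, 38, 31, 43)
Output shape: (23, 20, 25, 37)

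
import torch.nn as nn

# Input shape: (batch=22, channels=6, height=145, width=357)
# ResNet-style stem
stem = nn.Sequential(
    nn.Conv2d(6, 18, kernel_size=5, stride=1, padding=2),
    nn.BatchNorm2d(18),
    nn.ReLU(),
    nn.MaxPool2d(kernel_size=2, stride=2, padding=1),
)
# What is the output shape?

Input shape: (22, 6, 145, 357)
  -> after Conv2d 5x5 stride=1: (22, 18, 145, 357)
Output shape: (22, 18, 73, 179)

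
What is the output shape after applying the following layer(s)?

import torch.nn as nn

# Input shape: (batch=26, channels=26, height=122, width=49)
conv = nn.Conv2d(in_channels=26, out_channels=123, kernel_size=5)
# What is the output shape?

Input shape: (26, 26, 122, 49)
Output shape: (26, 123, 118, 45)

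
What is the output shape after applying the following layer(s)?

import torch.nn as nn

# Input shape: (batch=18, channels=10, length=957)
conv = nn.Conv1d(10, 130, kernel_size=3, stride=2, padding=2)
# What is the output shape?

Input shape: (18, 10, 957)
Output shape: (18, 130, 480)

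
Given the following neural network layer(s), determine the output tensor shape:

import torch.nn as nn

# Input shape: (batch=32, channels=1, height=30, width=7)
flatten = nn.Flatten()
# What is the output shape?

Input shape: (32, 1, 30, 7)
Output shape: (32, 210)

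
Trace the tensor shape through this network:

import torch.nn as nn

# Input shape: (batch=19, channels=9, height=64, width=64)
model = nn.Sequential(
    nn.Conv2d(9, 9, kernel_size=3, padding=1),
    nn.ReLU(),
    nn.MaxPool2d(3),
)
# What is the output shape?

Input shape: (19, 9, 64, 64)
  -> after Conv2d: (19, 9, 64, 64)
  -> after ReLU: (19, 9, 64, 64)
Output shape: (19, 9, 21, 21)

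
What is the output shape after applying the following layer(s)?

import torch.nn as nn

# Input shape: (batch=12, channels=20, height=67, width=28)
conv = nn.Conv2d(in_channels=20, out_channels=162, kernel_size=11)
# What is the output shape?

Input shape: (12, 20, 67, 28)
Output shape: (12, 162, 57, 18)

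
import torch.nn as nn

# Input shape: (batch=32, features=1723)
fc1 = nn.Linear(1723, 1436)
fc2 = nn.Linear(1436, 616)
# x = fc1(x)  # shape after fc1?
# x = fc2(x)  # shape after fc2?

Input shape: (32, 1723)
  -> after fc1: (32, 1436)
Output shape: (32, 616)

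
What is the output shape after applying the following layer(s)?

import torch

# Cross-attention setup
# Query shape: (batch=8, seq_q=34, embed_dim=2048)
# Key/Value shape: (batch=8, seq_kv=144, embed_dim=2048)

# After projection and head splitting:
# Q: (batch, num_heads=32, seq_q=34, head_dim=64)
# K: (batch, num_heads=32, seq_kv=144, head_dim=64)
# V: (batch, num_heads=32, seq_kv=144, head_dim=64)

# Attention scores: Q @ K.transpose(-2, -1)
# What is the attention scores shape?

Input shape: (8, 34, 2048)
Output shape: (8, 32, 34, 144)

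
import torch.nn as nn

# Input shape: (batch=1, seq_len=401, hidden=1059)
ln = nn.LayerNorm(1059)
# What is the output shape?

Input shape: (1, 401, 1059)
Output shape: (1, 401, 1059)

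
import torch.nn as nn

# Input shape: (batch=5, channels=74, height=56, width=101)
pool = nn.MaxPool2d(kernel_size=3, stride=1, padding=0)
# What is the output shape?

Input shape: (5, 74, 56, 101)
Output shape: (5, 74, 54, 99)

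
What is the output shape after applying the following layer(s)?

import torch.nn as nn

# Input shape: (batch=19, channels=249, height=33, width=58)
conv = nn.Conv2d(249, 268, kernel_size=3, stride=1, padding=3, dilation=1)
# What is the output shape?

Input shape: (19, 249, 33, 58)
Output shape: (19, 268, 37, 62)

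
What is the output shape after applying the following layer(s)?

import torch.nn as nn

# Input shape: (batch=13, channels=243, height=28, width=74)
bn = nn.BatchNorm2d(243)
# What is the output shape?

Input shape: (13, 243, 28, 74)
Output shape: (13, 243, 28, 74)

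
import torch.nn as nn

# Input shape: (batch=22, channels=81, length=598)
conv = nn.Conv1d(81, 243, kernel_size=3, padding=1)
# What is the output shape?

Input shape: (22, 81, 598)
Output shape: (22, 243, 598)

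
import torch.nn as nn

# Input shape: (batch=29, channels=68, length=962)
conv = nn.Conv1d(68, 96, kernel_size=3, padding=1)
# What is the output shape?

Input shape: (29, 68, 962)
Output shape: (29, 96, 962)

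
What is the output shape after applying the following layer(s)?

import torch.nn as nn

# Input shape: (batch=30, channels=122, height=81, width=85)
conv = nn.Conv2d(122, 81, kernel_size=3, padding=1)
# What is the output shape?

Input shape: (30, 122, 81, 85)
Output shape: (30, 81, 81, 85)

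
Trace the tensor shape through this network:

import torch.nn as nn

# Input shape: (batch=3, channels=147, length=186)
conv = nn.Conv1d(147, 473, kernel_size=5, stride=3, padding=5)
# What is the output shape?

Input shape: (3, 147, 186)
Output shape: (3, 473, 64)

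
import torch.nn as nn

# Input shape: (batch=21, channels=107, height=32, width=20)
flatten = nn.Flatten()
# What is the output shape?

Input shape: (21, 107, 32, 20)
Output shape: (21, 68480)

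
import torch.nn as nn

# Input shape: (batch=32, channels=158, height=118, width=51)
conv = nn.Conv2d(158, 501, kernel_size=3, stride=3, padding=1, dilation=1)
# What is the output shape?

Input shape: (32, 158, 118, 51)
Output shape: (32, 501, 40, 17)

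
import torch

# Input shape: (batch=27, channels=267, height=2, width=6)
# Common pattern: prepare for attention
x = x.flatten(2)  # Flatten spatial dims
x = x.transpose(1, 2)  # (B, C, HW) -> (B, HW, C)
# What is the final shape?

Input shape: (27, 267, 2, 6)
  -> after flatten(2): (27, 267, 12)
Output shape: (27, 12, 267)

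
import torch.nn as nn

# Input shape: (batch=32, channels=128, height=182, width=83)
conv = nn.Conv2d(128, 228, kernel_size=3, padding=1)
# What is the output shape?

Input shape: (32, 128, 182, 83)
Output shape: (32, 228, 182, 83)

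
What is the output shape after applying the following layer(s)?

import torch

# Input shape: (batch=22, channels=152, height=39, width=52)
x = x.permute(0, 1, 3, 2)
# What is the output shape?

Input shape: (22, 152, 39, 52)
Output shape: (22, 152, 52, 39)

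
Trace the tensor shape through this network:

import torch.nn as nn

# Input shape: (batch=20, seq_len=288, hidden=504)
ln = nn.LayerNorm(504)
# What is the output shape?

Input shape: (20, 288, 504)
Output shape: (20, 288, 504)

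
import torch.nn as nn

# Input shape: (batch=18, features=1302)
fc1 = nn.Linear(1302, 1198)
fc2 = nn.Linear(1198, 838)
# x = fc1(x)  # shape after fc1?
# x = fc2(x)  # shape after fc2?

Input shape: (18, 1302)
  -> after fc1: (18, 1198)
Output shape: (18, 838)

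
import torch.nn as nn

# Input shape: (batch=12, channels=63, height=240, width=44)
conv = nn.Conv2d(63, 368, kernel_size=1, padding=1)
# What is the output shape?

Input shape: (12, 63, 240, 44)
Output shape: (12, 368, 242, 46)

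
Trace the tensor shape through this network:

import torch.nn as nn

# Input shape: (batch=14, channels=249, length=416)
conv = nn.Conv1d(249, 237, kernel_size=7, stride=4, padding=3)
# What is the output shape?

Input shape: (14, 249, 416)
Output shape: (14, 237, 104)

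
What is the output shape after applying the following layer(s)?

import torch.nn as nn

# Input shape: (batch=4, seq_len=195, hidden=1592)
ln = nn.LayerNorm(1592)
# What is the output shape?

Input shape: (4, 195, 1592)
Output shape: (4, 195, 1592)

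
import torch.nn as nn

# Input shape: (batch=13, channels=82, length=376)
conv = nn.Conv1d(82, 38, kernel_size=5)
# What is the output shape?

Input shape: (13, 82, 376)
Output shape: (13, 38, 372)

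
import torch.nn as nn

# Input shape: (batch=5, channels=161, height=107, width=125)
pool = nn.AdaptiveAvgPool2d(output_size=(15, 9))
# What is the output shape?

Input shape: (5, 161, 107, 125)
Output shape: (5, 161, 15, 9)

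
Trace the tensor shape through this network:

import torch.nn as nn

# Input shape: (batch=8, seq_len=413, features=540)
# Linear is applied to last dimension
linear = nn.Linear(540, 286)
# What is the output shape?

Input shape: (8, 413, 540)
Output shape: (8, 413, 286)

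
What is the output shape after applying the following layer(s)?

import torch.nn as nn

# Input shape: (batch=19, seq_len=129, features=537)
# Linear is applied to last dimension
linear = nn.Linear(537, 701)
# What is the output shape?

Input shape: (19, 129, 537)
Output shape: (19, 129, 701)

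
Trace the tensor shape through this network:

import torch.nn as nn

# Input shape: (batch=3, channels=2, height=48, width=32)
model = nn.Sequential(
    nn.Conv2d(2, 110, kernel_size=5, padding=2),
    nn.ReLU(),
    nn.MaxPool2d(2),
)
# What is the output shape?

Input shape: (3, 2, 48, 32)
  -> after Conv2d: (3, 110, 48, 32)
  -> after ReLU: (3, 110, 48, 32)
Output shape: (3, 110, 24, 16)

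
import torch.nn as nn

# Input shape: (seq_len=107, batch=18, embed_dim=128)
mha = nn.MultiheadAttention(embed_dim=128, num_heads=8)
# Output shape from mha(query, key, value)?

Input shape: (107, 18, 128)
Output shape: (107, 18, 128)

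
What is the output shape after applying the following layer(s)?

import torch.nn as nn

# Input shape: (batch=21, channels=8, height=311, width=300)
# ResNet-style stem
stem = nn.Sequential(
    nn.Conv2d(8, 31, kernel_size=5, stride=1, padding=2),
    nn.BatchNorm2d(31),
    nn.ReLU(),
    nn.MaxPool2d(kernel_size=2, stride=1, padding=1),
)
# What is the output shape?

Input shape: (21, 8, 311, 300)
  -> after Conv2d 5x5 stride=1: (21, 31, 311, 300)
Output shape: (21, 31, 312, 301)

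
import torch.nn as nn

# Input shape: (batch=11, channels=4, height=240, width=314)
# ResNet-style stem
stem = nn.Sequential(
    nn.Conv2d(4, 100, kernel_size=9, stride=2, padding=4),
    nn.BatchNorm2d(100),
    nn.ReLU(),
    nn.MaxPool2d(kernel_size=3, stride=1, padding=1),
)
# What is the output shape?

Input shape: (11, 4, 240, 314)
  -> after Conv2d 9x9 stride=2: (11, 100, 120, 157)
Output shape: (11, 100, 120, 157)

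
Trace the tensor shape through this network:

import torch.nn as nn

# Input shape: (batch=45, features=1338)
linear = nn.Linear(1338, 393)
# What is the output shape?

Input shape: (45, 1338)
Output shape: (45, 393)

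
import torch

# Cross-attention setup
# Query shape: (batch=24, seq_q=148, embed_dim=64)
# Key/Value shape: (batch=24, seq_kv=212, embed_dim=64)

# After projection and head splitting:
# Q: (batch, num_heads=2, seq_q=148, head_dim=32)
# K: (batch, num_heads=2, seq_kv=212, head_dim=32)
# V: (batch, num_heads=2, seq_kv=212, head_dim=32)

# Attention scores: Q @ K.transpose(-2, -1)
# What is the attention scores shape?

Input shape: (24, 148, 64)
Output shape: (24, 2, 148, 212)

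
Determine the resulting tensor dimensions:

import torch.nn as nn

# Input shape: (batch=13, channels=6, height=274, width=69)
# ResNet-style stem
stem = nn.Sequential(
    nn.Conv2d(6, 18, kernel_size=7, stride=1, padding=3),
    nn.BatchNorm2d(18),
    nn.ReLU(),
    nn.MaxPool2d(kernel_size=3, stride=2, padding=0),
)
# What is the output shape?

Input shape: (13, 6, 274, 69)
  -> after Conv2d 7x7 stride=1: (13, 18, 274, 69)
Output shape: (13, 18, 136, 34)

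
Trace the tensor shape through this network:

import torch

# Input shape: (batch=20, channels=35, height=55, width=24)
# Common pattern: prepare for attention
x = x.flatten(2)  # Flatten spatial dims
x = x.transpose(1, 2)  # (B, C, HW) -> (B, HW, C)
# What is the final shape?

Input shape: (20, 35, 55, 24)
  -> after flatten(2): (20, 35, 1320)
Output shape: (20, 1320, 35)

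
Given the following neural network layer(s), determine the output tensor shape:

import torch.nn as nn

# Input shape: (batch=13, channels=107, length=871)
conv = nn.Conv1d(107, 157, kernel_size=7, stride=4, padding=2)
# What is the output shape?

Input shape: (13, 107, 871)
Output shape: (13, 157, 218)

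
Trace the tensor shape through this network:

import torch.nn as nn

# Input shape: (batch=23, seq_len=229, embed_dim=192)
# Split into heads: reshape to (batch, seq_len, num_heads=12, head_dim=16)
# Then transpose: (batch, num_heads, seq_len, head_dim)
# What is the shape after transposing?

Input shape: (23, 229, 192)
  -> after reshape: (23, 229, 12, 16)
Output shape: (23, 12, 229, 16)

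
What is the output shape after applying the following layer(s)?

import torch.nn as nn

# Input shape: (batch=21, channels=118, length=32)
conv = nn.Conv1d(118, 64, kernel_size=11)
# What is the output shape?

Input shape: (21, 118, 32)
Output shape: (21, 64, 22)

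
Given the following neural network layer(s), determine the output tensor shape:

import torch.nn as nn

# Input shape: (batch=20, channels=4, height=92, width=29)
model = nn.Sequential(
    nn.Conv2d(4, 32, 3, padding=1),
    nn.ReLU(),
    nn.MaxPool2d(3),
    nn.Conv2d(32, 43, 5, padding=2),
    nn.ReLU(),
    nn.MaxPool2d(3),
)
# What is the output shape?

Input shape: (20, 4, 92, 29)
  -> after first Conv2d: (20, 32, 92, 29)
  -> after first MaxPool2d: (20, 32, 30, 9)
  -> after second Conv2d: (20, 43, 30, 9)
Output shape: (20, 43, 10, 3)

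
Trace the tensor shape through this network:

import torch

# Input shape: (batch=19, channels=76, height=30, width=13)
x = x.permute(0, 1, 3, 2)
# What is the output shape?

Input shape: (19, 76, 30, 13)
Output shape: (19, 76, 13, 30)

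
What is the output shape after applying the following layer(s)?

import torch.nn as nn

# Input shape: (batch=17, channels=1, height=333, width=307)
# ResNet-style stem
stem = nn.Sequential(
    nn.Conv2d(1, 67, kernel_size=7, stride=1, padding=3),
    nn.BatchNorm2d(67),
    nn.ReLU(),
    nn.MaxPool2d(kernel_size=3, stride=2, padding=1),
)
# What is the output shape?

Input shape: (17, 1, 333, 307)
  -> after Conv2d 7x7 stride=1: (17, 67, 333, 307)
Output shape: (17, 67, 167, 154)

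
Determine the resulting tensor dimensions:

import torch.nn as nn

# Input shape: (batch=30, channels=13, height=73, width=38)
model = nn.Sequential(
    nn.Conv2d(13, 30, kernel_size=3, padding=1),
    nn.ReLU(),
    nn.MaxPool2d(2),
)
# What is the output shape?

Input shape: (30, 13, 73, 38)
  -> after Conv2d: (30, 30, 73, 38)
  -> after ReLU: (30, 30, 73, 38)
Output shape: (30, 30, 36, 19)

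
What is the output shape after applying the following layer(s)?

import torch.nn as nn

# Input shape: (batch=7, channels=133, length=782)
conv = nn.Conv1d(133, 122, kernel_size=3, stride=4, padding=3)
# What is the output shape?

Input shape: (7, 133, 782)
Output shape: (7, 122, 197)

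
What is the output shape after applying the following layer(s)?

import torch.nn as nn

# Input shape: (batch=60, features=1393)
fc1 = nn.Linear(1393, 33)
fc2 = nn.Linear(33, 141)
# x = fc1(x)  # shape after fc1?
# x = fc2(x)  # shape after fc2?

Input shape: (60, 1393)
  -> after fc1: (60, 33)
Output shape: (60, 141)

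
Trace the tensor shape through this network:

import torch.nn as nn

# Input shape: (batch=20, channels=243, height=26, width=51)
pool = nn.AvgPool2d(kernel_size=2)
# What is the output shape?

Input shape: (20, 243, 26, 51)
Output shape: (20, 243, 13, 25)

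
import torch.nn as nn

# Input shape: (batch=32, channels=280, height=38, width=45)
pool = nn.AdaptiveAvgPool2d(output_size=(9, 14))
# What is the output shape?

Input shape: (32, 280, 38, 45)
Output shape: (32, 280, 9, 14)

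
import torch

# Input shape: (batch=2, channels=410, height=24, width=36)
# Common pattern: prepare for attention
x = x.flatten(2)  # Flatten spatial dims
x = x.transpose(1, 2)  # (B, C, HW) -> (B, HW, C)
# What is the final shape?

Input shape: (2, 410, 24, 36)
  -> after flatten(2): (2, 410, 864)
Output shape: (2, 864, 410)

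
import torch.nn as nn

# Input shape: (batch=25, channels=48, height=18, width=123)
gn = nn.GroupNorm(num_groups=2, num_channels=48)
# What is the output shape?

Input shape: (25, 48, 18, 123)
Output shape: (25, 48, 18, 123)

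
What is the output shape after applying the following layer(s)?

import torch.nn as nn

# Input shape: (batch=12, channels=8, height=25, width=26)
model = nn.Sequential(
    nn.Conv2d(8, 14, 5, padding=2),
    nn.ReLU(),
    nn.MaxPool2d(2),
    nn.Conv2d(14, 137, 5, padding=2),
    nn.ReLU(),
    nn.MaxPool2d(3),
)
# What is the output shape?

Input shape: (12, 8, 25, 26)
  -> after first Conv2d: (12, 14, 25, 26)
  -> after first MaxPool2d: (12, 14, 12, 13)
  -> after second Conv2d: (12, 137, 12, 13)
Output shape: (12, 137, 4, 4)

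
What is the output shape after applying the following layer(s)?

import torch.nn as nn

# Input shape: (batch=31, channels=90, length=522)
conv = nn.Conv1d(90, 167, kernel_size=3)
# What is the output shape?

Input shape: (31, 90, 522)
Output shape: (31, 167, 520)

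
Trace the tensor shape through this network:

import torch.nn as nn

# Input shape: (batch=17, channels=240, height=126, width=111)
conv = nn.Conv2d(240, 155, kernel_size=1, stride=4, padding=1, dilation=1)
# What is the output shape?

Input shape: (17, 240, 126, 111)
Output shape: (17, 155, 32, 29)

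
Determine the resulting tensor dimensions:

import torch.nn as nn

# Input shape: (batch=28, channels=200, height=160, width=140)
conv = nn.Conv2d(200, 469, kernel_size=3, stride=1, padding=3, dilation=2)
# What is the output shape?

Input shape: (28, 200, 160, 140)
Output shape: (28, 469, 162, 142)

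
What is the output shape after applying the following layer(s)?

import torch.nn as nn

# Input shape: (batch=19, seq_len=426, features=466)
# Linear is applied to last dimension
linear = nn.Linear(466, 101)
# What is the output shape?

Input shape: (19, 426, 466)
Output shape: (19, 426, 101)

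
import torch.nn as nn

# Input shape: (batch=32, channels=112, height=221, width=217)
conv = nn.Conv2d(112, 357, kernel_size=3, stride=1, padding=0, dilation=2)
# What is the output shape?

Input shape: (32, 112, 221, 217)
Output shape: (32, 357, 217, 213)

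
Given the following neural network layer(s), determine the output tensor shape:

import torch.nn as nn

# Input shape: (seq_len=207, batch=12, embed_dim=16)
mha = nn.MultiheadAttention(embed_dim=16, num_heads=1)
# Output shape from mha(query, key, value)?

Input shape: (207, 12, 16)
Output shape: (207, 12, 16)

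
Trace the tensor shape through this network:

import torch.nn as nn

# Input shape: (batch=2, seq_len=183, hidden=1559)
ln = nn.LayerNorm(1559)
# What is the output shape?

Input shape: (2, 183, 1559)
Output shape: (2, 183, 1559)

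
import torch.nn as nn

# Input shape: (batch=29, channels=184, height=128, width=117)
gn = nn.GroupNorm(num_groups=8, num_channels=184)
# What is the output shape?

Input shape: (29, 184, 128, 117)
Output shape: (29, 184, 128, 117)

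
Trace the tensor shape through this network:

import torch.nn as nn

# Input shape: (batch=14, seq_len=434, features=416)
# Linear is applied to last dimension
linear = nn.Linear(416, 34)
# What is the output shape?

Input shape: (14, 434, 416)
Output shape: (14, 434, 34)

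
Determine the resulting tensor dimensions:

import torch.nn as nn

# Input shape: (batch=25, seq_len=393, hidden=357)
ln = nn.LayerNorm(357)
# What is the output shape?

Input shape: (25, 393, 357)
Output shape: (25, 393, 357)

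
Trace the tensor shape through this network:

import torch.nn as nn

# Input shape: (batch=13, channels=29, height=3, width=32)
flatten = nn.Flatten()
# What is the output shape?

Input shape: (13, 29, 3, 32)
Output shape: (13, 2784)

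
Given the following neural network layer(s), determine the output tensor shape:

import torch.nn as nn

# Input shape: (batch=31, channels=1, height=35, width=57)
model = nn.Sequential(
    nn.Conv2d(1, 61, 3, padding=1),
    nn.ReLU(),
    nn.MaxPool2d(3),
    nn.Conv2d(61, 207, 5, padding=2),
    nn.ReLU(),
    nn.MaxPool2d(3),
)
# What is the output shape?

Input shape: (31, 1, 35, 57)
  -> after first Conv2d: (31, 61, 35, 57)
  -> after first MaxPool2d: (31, 61, 11, 19)
  -> after second Conv2d: (31, 207, 11, 19)
Output shape: (31, 207, 3, 6)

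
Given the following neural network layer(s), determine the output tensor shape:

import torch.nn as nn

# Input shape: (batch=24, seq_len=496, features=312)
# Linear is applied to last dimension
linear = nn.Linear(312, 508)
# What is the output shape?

Input shape: (24, 496, 312)
Output shape: (24, 496, 508)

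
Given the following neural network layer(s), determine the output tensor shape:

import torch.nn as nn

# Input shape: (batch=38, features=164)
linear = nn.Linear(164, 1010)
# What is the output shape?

Input shape: (38, 164)
Output shape: (38, 1010)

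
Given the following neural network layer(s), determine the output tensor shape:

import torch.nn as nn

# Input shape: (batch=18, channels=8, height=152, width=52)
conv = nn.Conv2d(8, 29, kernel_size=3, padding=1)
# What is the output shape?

Input shape: (18, 8, 152, 52)
Output shape: (18, 29, 152, 52)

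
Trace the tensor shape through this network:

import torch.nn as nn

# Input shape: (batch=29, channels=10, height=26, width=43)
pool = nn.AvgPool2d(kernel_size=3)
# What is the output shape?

Input shape: (29, 10, 26, 43)
Output shape: (29, 10, 8, 14)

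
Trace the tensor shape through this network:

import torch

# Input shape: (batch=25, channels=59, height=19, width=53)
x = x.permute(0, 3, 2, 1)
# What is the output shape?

Input shape: (25, 59, 19, 53)
Output shape: (25, 53, 19, 59)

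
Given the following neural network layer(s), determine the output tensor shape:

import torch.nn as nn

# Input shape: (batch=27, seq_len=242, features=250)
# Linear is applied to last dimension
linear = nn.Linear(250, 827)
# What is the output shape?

Input shape: (27, 242, 250)
Output shape: (27, 242, 827)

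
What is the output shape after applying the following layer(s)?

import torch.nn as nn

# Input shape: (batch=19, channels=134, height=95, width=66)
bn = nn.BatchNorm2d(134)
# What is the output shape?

Input shape: (19, 134, 95, 66)
Output shape: (19, 134, 95, 66)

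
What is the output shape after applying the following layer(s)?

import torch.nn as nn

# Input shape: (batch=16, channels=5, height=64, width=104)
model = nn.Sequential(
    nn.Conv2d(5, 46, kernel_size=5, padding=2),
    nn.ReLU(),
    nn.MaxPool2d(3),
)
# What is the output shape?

Input shape: (16, 5, 64, 104)
  -> after Conv2d: (16, 46, 64, 104)
  -> after ReLU: (16, 46, 64, 104)
Output shape: (16, 46, 21, 34)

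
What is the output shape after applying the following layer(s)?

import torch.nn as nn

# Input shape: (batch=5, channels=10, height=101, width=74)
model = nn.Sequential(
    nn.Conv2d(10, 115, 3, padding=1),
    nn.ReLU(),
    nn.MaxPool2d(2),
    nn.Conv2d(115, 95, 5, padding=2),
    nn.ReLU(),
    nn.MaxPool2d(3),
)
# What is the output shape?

Input shape: (5, 10, 101, 74)
  -> after first Conv2d: (5, 115, 101, 74)
  -> after first MaxPool2d: (5, 115, 50, 37)
  -> after second Conv2d: (5, 95, 50, 37)
Output shape: (5, 95, 16, 12)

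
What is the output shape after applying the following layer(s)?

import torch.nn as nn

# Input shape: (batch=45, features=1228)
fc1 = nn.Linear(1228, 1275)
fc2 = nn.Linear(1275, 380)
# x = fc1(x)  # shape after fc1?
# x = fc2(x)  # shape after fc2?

Input shape: (45, 1228)
  -> after fc1: (45, 1275)
Output shape: (45, 380)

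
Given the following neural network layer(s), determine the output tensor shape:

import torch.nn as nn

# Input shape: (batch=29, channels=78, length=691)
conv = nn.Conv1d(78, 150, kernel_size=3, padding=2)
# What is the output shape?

Input shape: (29, 78, 691)
Output shape: (29, 150, 693)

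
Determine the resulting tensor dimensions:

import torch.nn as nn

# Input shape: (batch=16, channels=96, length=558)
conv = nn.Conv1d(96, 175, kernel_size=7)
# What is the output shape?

Input shape: (16, 96, 558)
Output shape: (16, 175, 552)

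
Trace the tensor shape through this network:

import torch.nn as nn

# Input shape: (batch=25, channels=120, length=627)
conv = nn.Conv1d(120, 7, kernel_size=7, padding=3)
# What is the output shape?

Input shape: (25, 120, 627)
Output shape: (25, 7, 627)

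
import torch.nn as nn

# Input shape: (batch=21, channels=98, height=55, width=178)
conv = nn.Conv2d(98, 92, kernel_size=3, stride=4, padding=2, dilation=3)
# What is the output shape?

Input shape: (21, 98, 55, 178)
Output shape: (21, 92, 14, 44)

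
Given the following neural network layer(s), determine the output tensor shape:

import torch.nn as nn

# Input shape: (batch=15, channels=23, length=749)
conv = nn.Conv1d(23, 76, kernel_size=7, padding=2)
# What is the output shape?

Input shape: (15, 23, 749)
Output shape: (15, 76, 747)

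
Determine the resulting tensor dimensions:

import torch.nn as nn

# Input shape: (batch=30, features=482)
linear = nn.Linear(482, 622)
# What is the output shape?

Input shape: (30, 482)
Output shape: (30, 622)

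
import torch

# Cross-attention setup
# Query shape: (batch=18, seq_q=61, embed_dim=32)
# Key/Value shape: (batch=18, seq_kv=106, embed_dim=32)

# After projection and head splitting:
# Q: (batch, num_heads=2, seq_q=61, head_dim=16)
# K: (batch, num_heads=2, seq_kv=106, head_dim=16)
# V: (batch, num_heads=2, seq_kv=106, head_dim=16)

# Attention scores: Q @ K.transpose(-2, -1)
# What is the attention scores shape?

Input shape: (18, 61, 32)
Output shape: (18, 2, 61, 106)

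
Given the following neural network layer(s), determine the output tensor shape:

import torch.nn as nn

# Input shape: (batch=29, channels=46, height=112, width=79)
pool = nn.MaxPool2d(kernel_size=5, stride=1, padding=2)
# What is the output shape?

Input shape: (29, 46, 112, 79)
Output shape: (29, 46, 112, 79)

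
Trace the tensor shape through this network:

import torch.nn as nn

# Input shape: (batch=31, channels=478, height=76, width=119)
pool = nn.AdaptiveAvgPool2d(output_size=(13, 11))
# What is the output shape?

Input shape: (31, 478, 76, 119)
Output shape: (31, 478, 13, 11)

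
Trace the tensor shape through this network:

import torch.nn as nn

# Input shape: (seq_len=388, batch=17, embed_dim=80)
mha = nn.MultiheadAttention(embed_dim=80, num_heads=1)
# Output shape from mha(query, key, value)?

Input shape: (388, 17, 80)
Output shape: (388, 17, 80)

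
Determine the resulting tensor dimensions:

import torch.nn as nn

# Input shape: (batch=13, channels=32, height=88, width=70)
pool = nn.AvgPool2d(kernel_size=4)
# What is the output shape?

Input shape: (13, 32, 88, 70)
Output shape: (13, 32, 22, 17)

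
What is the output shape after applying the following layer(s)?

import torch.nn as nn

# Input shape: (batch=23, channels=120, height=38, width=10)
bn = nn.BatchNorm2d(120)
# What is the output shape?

Input shape: (23, 120, 38, 10)
Output shape: (23, 120, 38, 10)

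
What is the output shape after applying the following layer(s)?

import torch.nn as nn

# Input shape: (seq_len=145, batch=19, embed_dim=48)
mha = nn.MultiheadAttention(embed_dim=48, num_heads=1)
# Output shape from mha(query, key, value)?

Input shape: (145, 19, 48)
Output shape: (145, 19, 48)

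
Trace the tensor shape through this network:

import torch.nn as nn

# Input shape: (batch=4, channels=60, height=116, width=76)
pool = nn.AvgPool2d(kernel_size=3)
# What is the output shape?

Input shape: (4, 60, 116, 76)
Output shape: (4, 60, 38, 25)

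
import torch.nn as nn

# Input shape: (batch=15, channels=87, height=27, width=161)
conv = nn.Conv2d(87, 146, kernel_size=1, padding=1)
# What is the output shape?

Input shape: (15, 87, 27, 161)
Output shape: (15, 146, 29, 163)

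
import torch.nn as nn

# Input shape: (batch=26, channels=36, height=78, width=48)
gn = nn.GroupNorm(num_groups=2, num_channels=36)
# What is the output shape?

Input shape: (26, 36, 78, 48)
Output shape: (26, 36, 78, 48)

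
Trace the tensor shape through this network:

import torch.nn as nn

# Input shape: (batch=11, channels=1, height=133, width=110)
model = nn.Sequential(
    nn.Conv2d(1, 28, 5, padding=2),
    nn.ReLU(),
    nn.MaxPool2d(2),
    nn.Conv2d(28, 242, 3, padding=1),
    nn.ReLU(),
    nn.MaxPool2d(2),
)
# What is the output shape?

Input shape: (11, 1, 133, 110)
  -> after first Conv2d: (11, 28, 133, 110)
  -> after first MaxPool2d: (11, 28, 66, 55)
  -> after second Conv2d: (11, 242, 66, 55)
Output shape: (11, 242, 33, 27)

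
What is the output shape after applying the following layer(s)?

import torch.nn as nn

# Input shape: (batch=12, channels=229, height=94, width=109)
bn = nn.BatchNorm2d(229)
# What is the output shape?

Input shape: (12, 229, 94, 109)
Output shape: (12, 229, 94, 109)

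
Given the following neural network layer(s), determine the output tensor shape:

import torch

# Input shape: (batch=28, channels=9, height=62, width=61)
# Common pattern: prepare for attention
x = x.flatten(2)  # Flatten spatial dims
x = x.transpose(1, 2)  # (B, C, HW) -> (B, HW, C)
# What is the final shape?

Input shape: (28, 9, 62, 61)
  -> after flatten(2): (28, 9, 3782)
Output shape: (28, 3782, 9)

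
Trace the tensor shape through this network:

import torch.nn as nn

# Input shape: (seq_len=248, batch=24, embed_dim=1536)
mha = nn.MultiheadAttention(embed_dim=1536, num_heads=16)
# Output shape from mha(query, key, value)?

Input shape: (248, 24, 1536)
Output shape: (248, 24, 1536)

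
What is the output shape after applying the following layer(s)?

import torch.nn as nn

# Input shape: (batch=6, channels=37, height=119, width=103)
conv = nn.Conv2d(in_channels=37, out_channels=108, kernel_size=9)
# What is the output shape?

Input shape: (6, 37, 119, 103)
Output shape: (6, 108, 111, 95)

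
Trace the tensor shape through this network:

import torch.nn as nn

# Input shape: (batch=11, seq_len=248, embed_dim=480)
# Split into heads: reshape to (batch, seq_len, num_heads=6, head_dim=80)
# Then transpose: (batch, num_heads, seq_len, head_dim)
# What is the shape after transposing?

Input shape: (11, 248, 480)
  -> after reshape: (11, 248, 6, 80)
Output shape: (11, 6, 248, 80)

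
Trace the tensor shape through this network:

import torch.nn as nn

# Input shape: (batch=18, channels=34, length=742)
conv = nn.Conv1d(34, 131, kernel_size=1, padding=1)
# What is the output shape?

Input shape: (18, 34, 742)
Output shape: (18, 131, 744)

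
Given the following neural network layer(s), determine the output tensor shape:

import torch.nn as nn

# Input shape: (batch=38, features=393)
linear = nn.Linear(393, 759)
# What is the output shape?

Input shape: (38, 393)
Output shape: (38, 759)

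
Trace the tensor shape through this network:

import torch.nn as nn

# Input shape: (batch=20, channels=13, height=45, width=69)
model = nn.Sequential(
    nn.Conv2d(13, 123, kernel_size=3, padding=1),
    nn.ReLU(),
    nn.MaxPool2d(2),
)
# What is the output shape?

Input shape: (20, 13, 45, 69)
  -> after Conv2d: (20, 123, 45, 69)
  -> after ReLU: (20, 123, 45, 69)
Output shape: (20, 123, 22, 34)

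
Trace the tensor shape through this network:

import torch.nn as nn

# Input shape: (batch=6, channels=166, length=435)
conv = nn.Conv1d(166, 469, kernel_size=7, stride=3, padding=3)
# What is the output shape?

Input shape: (6, 166, 435)
Output shape: (6, 469, 145)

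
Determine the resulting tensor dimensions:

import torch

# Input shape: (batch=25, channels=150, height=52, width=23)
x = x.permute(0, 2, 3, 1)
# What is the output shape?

Input shape: (25, 150, 52, 23)
Output shape: (25, 52, 23, 150)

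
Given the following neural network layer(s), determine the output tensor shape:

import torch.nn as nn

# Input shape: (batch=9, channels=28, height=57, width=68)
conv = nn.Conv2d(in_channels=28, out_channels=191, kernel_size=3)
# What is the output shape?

Input shape: (9, 28, 57, 68)
Output shape: (9, 191, 55, 66)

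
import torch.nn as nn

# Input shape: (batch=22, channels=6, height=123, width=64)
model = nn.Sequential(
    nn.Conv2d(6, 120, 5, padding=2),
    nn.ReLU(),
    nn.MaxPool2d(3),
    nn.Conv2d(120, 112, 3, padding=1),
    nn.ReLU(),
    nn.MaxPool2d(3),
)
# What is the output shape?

Input shape: (22, 6, 123, 64)
  -> after first Conv2d: (22, 120, 123, 64)
  -> after first MaxPool2d: (22, 120, 41, 21)
  -> after second Conv2d: (22, 112, 41, 21)
Output shape: (22, 112, 13, 7)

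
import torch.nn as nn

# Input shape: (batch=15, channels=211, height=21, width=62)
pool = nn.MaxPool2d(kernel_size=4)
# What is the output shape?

Input shape: (15, 211, 21, 62)
Output shape: (15, 211, 5, 15)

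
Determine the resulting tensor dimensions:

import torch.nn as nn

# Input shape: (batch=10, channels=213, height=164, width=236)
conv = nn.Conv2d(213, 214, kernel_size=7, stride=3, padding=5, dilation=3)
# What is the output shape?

Input shape: (10, 213, 164, 236)
Output shape: (10, 214, 52, 76)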